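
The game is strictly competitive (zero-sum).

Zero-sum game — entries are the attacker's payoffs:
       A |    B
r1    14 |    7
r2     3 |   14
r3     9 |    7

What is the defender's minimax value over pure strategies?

14

The worst case (largest entry) in each column is A: 14, B: 14.
The best (smallest) of these is 14.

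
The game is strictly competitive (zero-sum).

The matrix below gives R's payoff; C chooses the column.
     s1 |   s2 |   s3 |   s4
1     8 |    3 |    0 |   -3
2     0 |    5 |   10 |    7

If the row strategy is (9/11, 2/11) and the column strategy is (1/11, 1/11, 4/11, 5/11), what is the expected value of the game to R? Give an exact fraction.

124/121

Against (1/11, 1/11, 4/11, 5/11), each row's expected payoff is 1: -4/11; 2: 80/11.
Taking the (9/11, 2/11)-weighted average: (9/11)·(-4/11) + (2/11)·(80/11) = 124/121.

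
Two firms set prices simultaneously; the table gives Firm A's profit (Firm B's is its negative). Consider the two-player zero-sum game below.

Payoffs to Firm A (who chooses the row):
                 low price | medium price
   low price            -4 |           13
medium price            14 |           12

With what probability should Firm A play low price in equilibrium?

2/19

Row minima are -4 and 12, so Firm A's maximin is 12; column maxima are 14 and 13, so Firm B's minimax is 13. These differ, so the equilibrium is in mixed strategies.
Let Firm A play low price with probability p. Firm B is indifferent when −4p + 14(1−p) = 13p + 12(1−p), giving p = 2/19.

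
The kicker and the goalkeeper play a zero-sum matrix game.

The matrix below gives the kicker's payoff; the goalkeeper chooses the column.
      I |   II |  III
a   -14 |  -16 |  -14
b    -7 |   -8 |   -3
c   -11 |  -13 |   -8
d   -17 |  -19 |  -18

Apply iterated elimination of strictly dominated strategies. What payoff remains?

-8

Row c is strictly dominated by row b (-7>-11, -8>-13, -3>-8); eliminate c.
Row d is strictly dominated by row a (-14>-17, -16>-19, -14>-18); eliminate d.
Row a is strictly dominated by row b (-7>-14, -8>-16, -3>-14); eliminate a.
Column III is strictly dominated by I for the goalkeeper (-7<-3); eliminate III.
Column I is strictly dominated by II for the goalkeeper (-8<-7); eliminate I.
Only (b, II) remains, with payoff -8.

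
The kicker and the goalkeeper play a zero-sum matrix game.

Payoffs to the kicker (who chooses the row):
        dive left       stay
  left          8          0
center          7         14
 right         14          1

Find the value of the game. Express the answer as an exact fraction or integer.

189/20

Row left is strictly dominated by row right, so the kicker never plays it.
The remaining 2×2 game on (center, right) × (dive left, stay) has no saddle point. Let the kicker play center with probability p; indifference gives 7p + 14(1−p) = 14p + (1−p), so p = 13/20.
Similarly the goalkeeper's optimal q on dive left is 13/20, and the value is 7·(13/20) + (14)·(7/20) = 189/20.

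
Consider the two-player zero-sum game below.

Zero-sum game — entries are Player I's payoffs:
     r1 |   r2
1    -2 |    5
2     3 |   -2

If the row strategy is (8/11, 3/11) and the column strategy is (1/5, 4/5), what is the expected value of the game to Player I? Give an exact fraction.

Against (1/5, 4/5), each row's expected payoff is 1: 18/5; 2: -1.
Taking the (8/11, 3/11)-weighted average: (8/11)·(18/5) + (3/11)·(-1) = 129/55.

129/55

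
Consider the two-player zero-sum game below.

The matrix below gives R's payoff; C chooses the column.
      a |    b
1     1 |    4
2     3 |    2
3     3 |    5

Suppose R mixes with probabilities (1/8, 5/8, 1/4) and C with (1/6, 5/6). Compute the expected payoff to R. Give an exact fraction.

71/24

Against (1/6, 5/6), each row's expected payoff is 1: 7/2; 2: 13/6; 3: 14/3.
Taking the (1/8, 5/8, 1/4)-weighted average: (1/8)·(7/2) + (5/8)·(13/6) + (1/4)·(14/3) = 71/24.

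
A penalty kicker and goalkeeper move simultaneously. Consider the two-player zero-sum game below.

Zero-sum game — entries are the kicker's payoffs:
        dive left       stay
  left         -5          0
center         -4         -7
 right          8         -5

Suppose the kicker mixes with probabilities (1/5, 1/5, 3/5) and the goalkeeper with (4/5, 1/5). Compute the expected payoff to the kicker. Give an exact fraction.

Against (4/5, 1/5), each row's expected payoff is left: -4; center: -23/5; right: 27/5.
Taking the (1/5, 1/5, 3/5)-weighted average: (1/5)·(-4) + (1/5)·(-23/5) + (3/5)·(27/5) = 38/25.

38/25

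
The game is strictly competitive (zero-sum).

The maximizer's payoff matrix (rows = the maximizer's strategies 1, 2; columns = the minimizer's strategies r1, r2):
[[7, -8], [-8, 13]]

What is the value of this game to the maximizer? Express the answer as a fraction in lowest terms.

3/4

Row minima are -8 and -8, so the maximizer's maximin is -8; column maxima are 7 and 13, so the minimizer's minimax is 7. These differ, so the equilibrium is in mixed strategies.
Let the maximizer play 1 with probability p. The minimizer is indifferent when 7p − 8(1−p) = −8p + 13(1−p), giving p = 7/12.
Let the minimizer play r1 with probability q. The maximizer is indifferent when 7q − 8(1−q) = −8q + 13(1−q), giving q = 7/12.
The value is 7·(7/12) + (-8)·(5/12) = 3/4.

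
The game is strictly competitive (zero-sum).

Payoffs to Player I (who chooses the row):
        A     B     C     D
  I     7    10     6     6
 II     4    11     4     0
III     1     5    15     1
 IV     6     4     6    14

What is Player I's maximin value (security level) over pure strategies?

The worst-case payoff for each row is I: 6, II: 0, III: 1, IV: 4.
The best of these is 6.

6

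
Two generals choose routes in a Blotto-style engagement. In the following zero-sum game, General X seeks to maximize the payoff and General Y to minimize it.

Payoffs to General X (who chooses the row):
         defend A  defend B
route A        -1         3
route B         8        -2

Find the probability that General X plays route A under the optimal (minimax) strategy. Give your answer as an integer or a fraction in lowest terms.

Row minima are -1 and -2, so General X's maximin is -1; column maxima are 8 and 3, so General Y's minimax is 3. These differ, so the equilibrium is in mixed strategies.
Let General X play route A with probability p. General Y is indifferent when −p + 8(1−p) = 3p − 2(1−p), giving p = 5/7.

5/7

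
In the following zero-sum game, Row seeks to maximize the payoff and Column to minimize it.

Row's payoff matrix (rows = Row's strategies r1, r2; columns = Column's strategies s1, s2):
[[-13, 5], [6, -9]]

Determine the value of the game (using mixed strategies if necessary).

-29/11

Row minima are -13 and -9, so Row's maximin is -9; column maxima are 6 and 5, so Column's minimax is 5. These differ, so the equilibrium is in mixed strategies.
Let Row play r1 with probability p. Column is indifferent when −13p + 6(1−p) = 5p − 9(1−p), giving p = 5/11.
Let Column play s1 with probability q. Row is indifferent when −13q + 5(1−q) = 6q − 9(1−q), giving q = 14/33.
The value is -13·(14/33) + (5)·(19/33) = -29/11.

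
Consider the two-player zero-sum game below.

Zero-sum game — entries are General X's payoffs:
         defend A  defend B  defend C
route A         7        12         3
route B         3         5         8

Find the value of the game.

Column defend B is strictly dominated by defend A for General Y (it gives General X more in every row).
The remaining 2×2 game on (route A, route B) × (defend A, defend C) has no saddle point. Let General X play route A with probability p; indifference gives 7p + 3(1−p) = 3p + 8(1−p), so p = 5/9.
Similarly General Y's optimal q on defend A is 5/9, and the value is 7·(5/9) + (3)·(4/9) = 47/9.

47/9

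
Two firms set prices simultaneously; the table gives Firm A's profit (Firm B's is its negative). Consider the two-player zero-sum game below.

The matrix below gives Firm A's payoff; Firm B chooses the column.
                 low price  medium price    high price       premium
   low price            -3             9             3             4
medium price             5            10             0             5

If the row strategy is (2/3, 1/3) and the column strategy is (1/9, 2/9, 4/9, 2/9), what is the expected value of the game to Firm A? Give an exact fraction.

35/9

Against (1/9, 2/9, 4/9, 2/9), each row's expected payoff is low price: 35/9; medium price: 35/9.
Taking the (2/3, 1/3)-weighted average: (2/3)·(35/9) + (1/3)·(35/9) = 35/9.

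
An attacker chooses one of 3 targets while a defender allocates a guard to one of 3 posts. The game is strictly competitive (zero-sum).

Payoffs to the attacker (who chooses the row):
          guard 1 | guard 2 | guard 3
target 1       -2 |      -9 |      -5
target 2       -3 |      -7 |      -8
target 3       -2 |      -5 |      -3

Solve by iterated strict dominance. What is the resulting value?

-5

Row target 2 is strictly dominated by row target 3 (-2>-3, -5>-7, -3>-8); eliminate target 2.
Column guard 3 is strictly dominated by guard 2 for the defender (-9<-5, -5<-3); eliminate guard 3.
Column guard 1 is strictly dominated by guard 2 for the defender (-9<-2, -5<-2); eliminate guard 1.
Row target 1 is strictly dominated by row target 3 (-5>-9); eliminate target 1.
Only (target 3, guard 2) remains, with payoff -5.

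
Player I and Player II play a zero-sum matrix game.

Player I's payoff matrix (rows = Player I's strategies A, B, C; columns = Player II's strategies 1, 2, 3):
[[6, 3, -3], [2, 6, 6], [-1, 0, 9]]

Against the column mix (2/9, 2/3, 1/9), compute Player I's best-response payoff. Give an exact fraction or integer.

46/9

A: (6)·(2/9) + (3)·(2/3) + (-3)·(1/9) = 3.
B: (2)·(2/9) + (6)·(2/3) + (6)·(1/9) = 46/9.
C: (-1)·(2/9) + (0)·(2/3) + (9)·(1/9) = 7/9.
The best pure response is B with expected payoff 46/9.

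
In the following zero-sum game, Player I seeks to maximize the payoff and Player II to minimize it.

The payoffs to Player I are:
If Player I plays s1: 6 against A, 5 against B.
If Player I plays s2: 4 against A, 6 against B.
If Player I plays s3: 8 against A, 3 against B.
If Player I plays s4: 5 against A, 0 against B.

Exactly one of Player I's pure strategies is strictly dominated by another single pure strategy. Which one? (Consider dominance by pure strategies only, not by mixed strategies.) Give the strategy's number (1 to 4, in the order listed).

4

Compare s4 with s1: 6 > 5, 5 > 0.
So s1 strictly dominates s4 for Player I; s4 is strictly dominated.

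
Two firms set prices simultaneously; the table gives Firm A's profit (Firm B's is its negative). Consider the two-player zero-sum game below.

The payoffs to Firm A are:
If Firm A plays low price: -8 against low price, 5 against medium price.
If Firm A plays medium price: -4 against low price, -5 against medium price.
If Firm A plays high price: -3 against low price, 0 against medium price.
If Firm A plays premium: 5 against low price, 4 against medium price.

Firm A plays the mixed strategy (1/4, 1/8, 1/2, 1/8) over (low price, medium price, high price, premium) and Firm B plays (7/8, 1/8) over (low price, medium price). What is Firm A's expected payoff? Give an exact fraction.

Against (7/8, 1/8), each row's expected payoff is low price: -51/8; medium price: -33/8; high price: -21/8; premium: 39/8.
Taking the (1/4, 1/8, 1/2, 1/8)-weighted average: (1/4)·(-51/8) + (1/8)·(-33/8) + (1/2)·(-21/8) + (1/8)·(39/8) = -45/16.

-45/16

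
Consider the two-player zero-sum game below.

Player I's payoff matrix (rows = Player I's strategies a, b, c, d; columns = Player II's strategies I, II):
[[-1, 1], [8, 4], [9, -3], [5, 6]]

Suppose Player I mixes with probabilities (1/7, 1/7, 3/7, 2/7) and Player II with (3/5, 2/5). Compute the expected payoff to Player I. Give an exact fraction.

Against (3/5, 2/5), each row's expected payoff is a: -1/5; b: 32/5; c: 21/5; d: 27/5.
Taking the (1/7, 1/7, 3/7, 2/7)-weighted average: (1/7)·(-1/5) + (1/7)·(32/5) + (3/7)·(21/5) + (2/7)·(27/5) = 148/35.

148/35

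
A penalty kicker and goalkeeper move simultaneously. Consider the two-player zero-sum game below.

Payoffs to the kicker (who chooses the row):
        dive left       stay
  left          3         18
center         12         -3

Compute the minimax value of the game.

15/2

Row minima are 3 and -3, so the kicker's maximin is 3; column maxima are 12 and 18, so the goalkeeper's minimax is 12. These differ, so the equilibrium is in mixed strategies.
Let the kicker play left with probability p. The goalkeeper is indifferent when 3p + 12(1−p) = 18p − 3(1−p), giving p = 1/2.
Let the goalkeeper play dive left with probability q. The kicker is indifferent when 3q + 18(1−q) = 12q − 3(1−q), giving q = 7/10.
The value is 3·(7/10) + (18)·(3/10) = 15/2.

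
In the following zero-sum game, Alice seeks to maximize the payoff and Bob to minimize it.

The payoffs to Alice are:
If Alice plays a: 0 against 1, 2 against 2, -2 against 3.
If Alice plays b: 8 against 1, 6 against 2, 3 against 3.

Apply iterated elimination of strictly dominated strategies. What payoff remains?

3

Row a is strictly dominated by row b (8>0, 6>2, 3>-2); eliminate a.
Column 1 is strictly dominated by 2 for Bob (6<8); eliminate 1.
Column 2 is strictly dominated by 3 for Bob (3<6); eliminate 2.
Only (b, 3) remains, with payoff 3.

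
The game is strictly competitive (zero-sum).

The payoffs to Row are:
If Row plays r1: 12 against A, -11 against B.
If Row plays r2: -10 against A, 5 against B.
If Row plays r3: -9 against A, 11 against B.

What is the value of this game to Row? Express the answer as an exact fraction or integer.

33/43

Row r2 is strictly dominated by row r3, so Row never plays it.
The remaining 2×2 game on (r1, r3) × (A, B) has no saddle point. Let Row play r1 with probability p; indifference gives 12p − 9(1−p) = −11p + 11(1−p), so p = 20/43.
Similarly Column's optimal q on A is 22/43, and the value is 12·(22/43) + (-11)·(21/43) = 33/43.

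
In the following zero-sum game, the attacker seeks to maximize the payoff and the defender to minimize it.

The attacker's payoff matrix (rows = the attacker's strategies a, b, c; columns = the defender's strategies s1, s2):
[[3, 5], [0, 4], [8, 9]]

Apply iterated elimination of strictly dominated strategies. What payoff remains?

Row b is strictly dominated by row a (3>0, 5>4); eliminate b.
Row a is strictly dominated by row c (8>3, 9>5); eliminate a.
Column s2 is strictly dominated by s1 for the defender (8<9); eliminate s2.
Only (c, s1) remains, with payoff 8.

8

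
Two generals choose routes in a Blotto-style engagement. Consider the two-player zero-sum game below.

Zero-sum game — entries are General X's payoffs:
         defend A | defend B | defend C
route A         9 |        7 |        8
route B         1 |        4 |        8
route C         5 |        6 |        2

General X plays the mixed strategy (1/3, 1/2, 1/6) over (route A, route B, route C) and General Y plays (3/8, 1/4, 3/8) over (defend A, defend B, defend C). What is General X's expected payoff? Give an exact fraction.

Against (3/8, 1/4, 3/8), each row's expected payoff is route A: 65/8; route B: 35/8; route C: 33/8.
Taking the (1/3, 1/2, 1/6)-weighted average: (1/3)·(65/8) + (1/2)·(35/8) + (1/6)·(33/8) = 67/12.

67/12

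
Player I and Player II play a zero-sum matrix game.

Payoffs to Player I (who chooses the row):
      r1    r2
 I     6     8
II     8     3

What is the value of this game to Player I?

Row minima are 6 and 3, so Player I's maximin is 6; column maxima are 8 and 8, so Player II's minimax is 8. These differ, so the equilibrium is in mixed strategies.
Let Player I play I with probability p. Player II is indifferent when 6p + 8(1−p) = 8p + 3(1−p), giving p = 5/7.
Let Player II play r1 with probability q. Player I is indifferent when 6q + 8(1−q) = 8q + 3(1−q), giving q = 5/7.
The value is 6·(5/7) + (8)·(2/7) = 46/7.

46/7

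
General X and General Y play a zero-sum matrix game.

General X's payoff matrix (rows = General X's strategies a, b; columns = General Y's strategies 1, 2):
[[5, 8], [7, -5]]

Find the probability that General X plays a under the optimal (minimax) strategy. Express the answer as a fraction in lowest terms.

4/5

Row minima are 5 and -5, so General X's maximin is 5; column maxima are 7 and 8, so General Y's minimax is 7. These differ, so the equilibrium is in mixed strategies.
Let General X play a with probability p. General Y is indifferent when 5p + 7(1−p) = 8p − 5(1−p), giving p = 4/5.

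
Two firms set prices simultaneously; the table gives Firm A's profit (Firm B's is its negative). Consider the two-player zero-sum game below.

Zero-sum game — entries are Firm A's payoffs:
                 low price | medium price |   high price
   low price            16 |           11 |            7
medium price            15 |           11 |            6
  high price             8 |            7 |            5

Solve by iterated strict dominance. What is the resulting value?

Column medium price is strictly dominated by high price for Firm B (7<11, 6<11, 5<7); eliminate medium price.
Column low price is strictly dominated by high price for Firm B (7<16, 6<15, 5<8); eliminate low price.
Row high price is strictly dominated by row low price (7>5); eliminate high price.
Row medium price is strictly dominated by row low price (7>6); eliminate medium price.
Only (low price, high price) remains, with payoff 7.

7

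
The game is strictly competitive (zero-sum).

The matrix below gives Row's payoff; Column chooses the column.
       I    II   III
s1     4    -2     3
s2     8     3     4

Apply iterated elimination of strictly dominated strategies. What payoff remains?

Row s1 is strictly dominated by row s2 (8>4, 3>-2, 4>3); eliminate s1.
Column I is strictly dominated by II for Column (3<8); eliminate I.
Column III is strictly dominated by II for Column (3<4); eliminate III.
Only (s2, II) remains, with payoff 3.

3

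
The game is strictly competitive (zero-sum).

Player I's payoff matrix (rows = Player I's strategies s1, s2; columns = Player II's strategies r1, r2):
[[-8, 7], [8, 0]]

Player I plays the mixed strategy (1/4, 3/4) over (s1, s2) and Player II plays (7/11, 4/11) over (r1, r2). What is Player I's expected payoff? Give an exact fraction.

Against (7/11, 4/11), each row's expected payoff is s1: -28/11; s2: 56/11.
Taking the (1/4, 3/4)-weighted average: (1/4)·(-28/11) + (3/4)·(56/11) = 35/11.

35/11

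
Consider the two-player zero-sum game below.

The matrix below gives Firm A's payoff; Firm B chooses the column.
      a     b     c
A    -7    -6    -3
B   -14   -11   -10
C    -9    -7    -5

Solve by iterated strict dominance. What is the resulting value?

-7

Row C is strictly dominated by row A (-7>-9, -6>-7, -3>-5); eliminate C.
Row B is strictly dominated by row A (-7>-14, -6>-11, -3>-10); eliminate B.
Column b is strictly dominated by a for Firm B (-7<-6); eliminate b.
Column c is strictly dominated by a for Firm B (-7<-3); eliminate c.
Only (A, a) remains, with payoff -7.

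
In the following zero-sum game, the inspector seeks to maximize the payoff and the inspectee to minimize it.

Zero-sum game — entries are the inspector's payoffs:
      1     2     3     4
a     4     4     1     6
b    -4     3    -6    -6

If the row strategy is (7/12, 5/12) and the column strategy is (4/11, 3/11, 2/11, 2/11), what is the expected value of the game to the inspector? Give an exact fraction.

Against (4/11, 3/11, 2/11, 2/11), each row's expected payoff is a: 42/11; b: -31/11.
Taking the (7/12, 5/12)-weighted average: (7/12)·(42/11) + (5/12)·(-31/11) = 139/132.

139/132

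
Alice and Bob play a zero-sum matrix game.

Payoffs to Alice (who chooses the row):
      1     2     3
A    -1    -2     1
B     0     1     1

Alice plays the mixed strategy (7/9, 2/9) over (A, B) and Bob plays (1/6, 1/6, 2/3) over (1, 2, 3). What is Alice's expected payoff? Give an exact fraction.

Against (1/6, 1/6, 2/3), each row's expected payoff is A: 1/6; B: 5/6.
Taking the (7/9, 2/9)-weighted average: (7/9)·(1/6) + (2/9)·(5/6) = 17/54.

17/54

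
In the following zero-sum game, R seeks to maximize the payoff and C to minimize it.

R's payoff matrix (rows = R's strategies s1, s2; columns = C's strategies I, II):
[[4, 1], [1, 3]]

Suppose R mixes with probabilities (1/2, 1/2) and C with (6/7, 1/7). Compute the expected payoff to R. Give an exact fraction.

17/7

Against (6/7, 1/7), each row's expected payoff is s1: 25/7; s2: 9/7.
Taking the (1/2, 1/2)-weighted average: (1/2)·(25/7) + (1/2)·(9/7) = 17/7.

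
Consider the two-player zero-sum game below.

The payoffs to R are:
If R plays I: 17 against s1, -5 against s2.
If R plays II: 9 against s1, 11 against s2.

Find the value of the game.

29/3

Row minima are -5 and 9, so R's maximin is 9; column maxima are 17 and 11, so C's minimax is 11. These differ, so the equilibrium is in mixed strategies.
Let R play I with probability p. C is indifferent when 17p + 9(1−p) = −5p + 11(1−p), giving p = 1/12.
Let C play s1 with probability q. R is indifferent when 17q − 5(1−q) = 9q + 11(1−q), giving q = 2/3.
The value is 17·(2/3) + (-5)·(1/3) = 29/3.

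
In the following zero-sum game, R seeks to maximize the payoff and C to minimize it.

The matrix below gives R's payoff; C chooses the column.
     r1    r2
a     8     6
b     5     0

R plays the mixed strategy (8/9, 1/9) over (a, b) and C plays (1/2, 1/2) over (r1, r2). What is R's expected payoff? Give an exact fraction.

13/2

Against (1/2, 1/2), each row's expected payoff is a: 7; b: 5/2.
Taking the (8/9, 1/9)-weighted average: (8/9)·(7) + (1/9)·(5/2) = 13/2.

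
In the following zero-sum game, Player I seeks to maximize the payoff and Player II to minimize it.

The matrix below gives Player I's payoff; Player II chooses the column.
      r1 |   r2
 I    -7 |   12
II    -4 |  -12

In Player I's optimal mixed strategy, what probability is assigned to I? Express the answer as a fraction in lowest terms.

Row minima are -7 and -12, so Player I's maximin is -7; column maxima are -4 and 12, so Player II's minimax is -4. These differ, so the equilibrium is in mixed strategies.
Let Player I play I with probability p. Player II is indifferent when −7p − 4(1−p) = 12p − 12(1−p), giving p = 8/27.

8/27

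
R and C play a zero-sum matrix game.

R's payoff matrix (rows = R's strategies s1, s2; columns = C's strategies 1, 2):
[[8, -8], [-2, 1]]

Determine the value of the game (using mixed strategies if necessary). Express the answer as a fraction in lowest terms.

-8/19

Row minima are -8 and -2, so R's maximin is -2; column maxima are 8 and 1, so C's minimax is 1. These differ, so the equilibrium is in mixed strategies.
Let R play s1 with probability p. C is indifferent when 8p − 2(1−p) = −8p + (1−p), giving p = 3/19.
Let C play 1 with probability q. R is indifferent when 8q − 8(1−q) = −2q + (1−q), giving q = 9/19.
The value is 8·(9/19) + (-8)·(10/19) = -8/19.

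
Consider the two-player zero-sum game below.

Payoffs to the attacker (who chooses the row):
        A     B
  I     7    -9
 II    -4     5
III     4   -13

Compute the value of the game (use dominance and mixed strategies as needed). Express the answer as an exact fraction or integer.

Row III is strictly dominated by row I, so the attacker never plays it.
The remaining 2×2 game on (I, II) × (A, B) has no saddle point. Let the attacker play I with probability p; indifference gives 7p − 4(1−p) = −9p + 5(1−p), so p = 9/25.
Similarly the defender's optimal q on A is 14/25, and the value is 7·(14/25) + (-9)·(11/25) = -1/25.

-1/25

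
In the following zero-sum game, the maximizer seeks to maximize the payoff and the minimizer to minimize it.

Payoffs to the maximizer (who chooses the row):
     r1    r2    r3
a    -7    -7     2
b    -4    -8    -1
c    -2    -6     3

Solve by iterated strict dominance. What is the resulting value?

Row b is strictly dominated by row c (-2>-4, -6>-8, 3>-1); eliminate b.
Row a is strictly dominated by row c (-2>-7, -6>-7, 3>2); eliminate a.
Column r3 is strictly dominated by r1 for the minimizer (-2<3); eliminate r3.
Column r1 is strictly dominated by r2 for the minimizer (-6<-2); eliminate r1.
Only (c, r2) remains, with payoff -6.

-6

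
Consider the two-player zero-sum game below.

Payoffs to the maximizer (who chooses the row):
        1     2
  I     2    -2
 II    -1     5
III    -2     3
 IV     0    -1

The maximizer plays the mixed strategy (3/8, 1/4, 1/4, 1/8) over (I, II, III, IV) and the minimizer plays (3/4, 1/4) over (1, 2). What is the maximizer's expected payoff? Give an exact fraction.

Against (3/4, 1/4), each row's expected payoff is I: 1; II: 1/2; III: -3/4; IV: -1/4.
Taking the (3/8, 1/4, 1/4, 1/8)-weighted average: (3/8)·(1) + (1/4)·(1/2) + (1/4)·(-3/4) + (1/8)·(-1/4) = 9/32.

9/32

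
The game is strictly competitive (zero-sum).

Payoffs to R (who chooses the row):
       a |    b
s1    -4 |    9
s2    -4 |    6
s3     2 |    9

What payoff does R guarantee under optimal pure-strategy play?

2

Row minima: -4, -4, 2 → R's maximin is 2.
Column maxima: 2, 9 → C's minimax is 2.
They coincide at (s3, a), so the value is 2.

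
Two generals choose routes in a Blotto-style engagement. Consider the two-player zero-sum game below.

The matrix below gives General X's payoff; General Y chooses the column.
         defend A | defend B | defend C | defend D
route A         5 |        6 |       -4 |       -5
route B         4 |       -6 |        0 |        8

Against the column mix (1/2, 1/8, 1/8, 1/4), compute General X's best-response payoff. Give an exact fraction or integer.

route A: (5)·(1/2) + (6)·(1/8) + (-4)·(1/8) + (-5)·(1/4) = 3/2.
route B: (4)·(1/2) + (-6)·(1/8) + (0)·(1/8) + (8)·(1/4) = 13/4.
The best pure response is route B with expected payoff 13/4.

13/4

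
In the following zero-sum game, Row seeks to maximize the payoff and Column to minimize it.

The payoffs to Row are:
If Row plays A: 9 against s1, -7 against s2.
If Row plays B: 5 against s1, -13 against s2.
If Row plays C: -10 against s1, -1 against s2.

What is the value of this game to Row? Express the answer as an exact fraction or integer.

Row B is strictly dominated by row A, so Row never plays it.
The remaining 2×2 game on (A, C) × (s1, s2) has no saddle point. Let Row play A with probability p; indifference gives 9p − 10(1−p) = −7p − (1−p), so p = 9/25.
Similarly Column's optimal q on s1 is 6/25, and the value is 9·(6/25) + (-7)·(19/25) = -79/25.

-79/25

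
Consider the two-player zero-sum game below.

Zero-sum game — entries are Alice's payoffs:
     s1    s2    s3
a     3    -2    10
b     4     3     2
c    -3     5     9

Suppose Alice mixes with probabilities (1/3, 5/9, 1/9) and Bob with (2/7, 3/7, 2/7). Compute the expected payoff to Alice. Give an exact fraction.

64/21

Against (2/7, 3/7, 2/7), each row's expected payoff is a: 20/7; b: 3; c: 27/7.
Taking the (1/3, 5/9, 1/9)-weighted average: (1/3)·(20/7) + (5/9)·(3) + (1/9)·(27/7) = 64/21.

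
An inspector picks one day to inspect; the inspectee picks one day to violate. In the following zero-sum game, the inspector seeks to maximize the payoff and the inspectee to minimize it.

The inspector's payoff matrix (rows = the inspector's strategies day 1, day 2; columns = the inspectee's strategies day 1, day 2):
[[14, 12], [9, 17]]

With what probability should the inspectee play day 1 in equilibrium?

1/2

Row minima are 12 and 9, so the inspector's maximin is 12; column maxima are 14 and 17, so the inspectee's minimax is 14. These differ, so the equilibrium is in mixed strategies.
Let the inspectee play day 1 with probability q. The inspector is indifferent when 14q + 12(1−q) = 9q + 17(1−q), giving q = 1/2.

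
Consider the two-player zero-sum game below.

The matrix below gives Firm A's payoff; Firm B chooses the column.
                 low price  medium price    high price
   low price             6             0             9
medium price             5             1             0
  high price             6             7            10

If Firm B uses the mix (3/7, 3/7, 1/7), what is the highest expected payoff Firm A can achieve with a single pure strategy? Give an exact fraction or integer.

7

low price: (6)·(3/7) + (0)·(3/7) + (9)·(1/7) = 27/7.
medium price: (5)·(3/7) + (1)·(3/7) + (0)·(1/7) = 18/7.
high price: (6)·(3/7) + (7)·(3/7) + (10)·(1/7) = 7.
The best pure response is high price with expected payoff 7.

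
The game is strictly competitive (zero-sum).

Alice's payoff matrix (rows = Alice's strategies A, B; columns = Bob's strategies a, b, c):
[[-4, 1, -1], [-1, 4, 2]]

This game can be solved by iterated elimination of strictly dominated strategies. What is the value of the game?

Column b is strictly dominated by a for Bob (-4<1, -1<4); eliminate b.
Row A is strictly dominated by row B (-1>-4, 2>-1); eliminate A.
Column c is strictly dominated by a for Bob (-1<2); eliminate c.
Only (B, a) remains, with payoff -1.

-1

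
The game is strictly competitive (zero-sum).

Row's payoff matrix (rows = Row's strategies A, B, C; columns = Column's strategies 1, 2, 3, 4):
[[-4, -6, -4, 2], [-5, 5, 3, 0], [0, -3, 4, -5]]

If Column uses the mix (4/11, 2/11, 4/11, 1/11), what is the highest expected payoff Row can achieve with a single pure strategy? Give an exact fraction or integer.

5/11

A: (-4)·(4/11) + (-6)·(2/11) + (-4)·(4/11) + (2)·(1/11) = -42/11.
B: (-5)·(4/11) + (5)·(2/11) + (3)·(4/11) + (0)·(1/11) = 2/11.
C: (0)·(4/11) + (-3)·(2/11) + (4)·(4/11) + (-5)·(1/11) = 5/11.
The best pure response is C with expected payoff 5/11.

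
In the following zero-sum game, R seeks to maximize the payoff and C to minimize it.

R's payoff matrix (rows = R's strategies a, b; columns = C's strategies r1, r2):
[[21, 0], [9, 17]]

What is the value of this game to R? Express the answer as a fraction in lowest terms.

Row minima are 0 and 9, so R's maximin is 9; column maxima are 21 and 17, so C's minimax is 17. These differ, so the equilibrium is in mixed strategies.
Let R play a with probability p. C is indifferent when 21p + 9(1−p) = 17(1−p), giving p = 8/29.
Let C play r1 with probability q. R is indifferent when 21q = 9q + 17(1−q), giving q = 17/29.
The value is 21·(17/29) + (0)·(12/29) = 357/29.

357/29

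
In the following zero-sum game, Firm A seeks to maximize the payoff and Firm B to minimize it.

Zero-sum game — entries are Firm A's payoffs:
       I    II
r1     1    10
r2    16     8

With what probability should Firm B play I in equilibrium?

2/17

Row minima are 1 and 8, so Firm A's maximin is 8; column maxima are 16 and 10, so Firm B's minimax is 10. These differ, so the equilibrium is in mixed strategies.
Let Firm B play I with probability q. Firm A is indifferent when q + 10(1−q) = 16q + 8(1−q), giving q = 2/17.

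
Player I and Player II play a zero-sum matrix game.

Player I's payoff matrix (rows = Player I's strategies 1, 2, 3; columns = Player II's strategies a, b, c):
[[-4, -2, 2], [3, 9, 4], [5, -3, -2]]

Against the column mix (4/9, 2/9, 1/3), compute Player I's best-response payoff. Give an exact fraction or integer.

14/3

1: (-4)·(4/9) + (-2)·(2/9) + (2)·(1/3) = -14/9.
2: (3)·(4/9) + (9)·(2/9) + (4)·(1/3) = 14/3.
3: (5)·(4/9) + (-3)·(2/9) + (-2)·(1/3) = 8/9.
The best pure response is 2 with expected payoff 14/3.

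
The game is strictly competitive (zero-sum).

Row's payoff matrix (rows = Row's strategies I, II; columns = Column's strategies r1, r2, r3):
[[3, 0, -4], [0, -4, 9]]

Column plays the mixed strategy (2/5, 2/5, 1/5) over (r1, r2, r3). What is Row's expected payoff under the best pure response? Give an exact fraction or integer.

I: (3)·(2/5) + (0)·(2/5) + (-4)·(1/5) = 2/5.
II: (0)·(2/5) + (-4)·(2/5) + (9)·(1/5) = 1/5.
The best pure response is I with expected payoff 2/5.

2/5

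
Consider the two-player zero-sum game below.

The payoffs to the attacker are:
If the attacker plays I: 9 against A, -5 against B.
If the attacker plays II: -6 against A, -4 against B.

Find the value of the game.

-33/8

Row minima are -5 and -6, so the attacker's maximin is -5; column maxima are 9 and -4, so the defender's minimax is -4. These differ, so the equilibrium is in mixed strategies.
Let the attacker play I with probability p. The defender is indifferent when 9p − 6(1−p) = −5p − 4(1−p), giving p = 1/8.
Let the defender play A with probability q. The attacker is indifferent when 9q − 5(1−q) = −6q − 4(1−q), giving q = 1/16.
The value is 9·(1/16) + (-5)·(15/16) = -33/8.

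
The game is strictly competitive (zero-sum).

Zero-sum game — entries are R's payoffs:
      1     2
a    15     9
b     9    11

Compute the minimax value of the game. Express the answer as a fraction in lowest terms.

Row minima are 9 and 9, so R's maximin is 9; column maxima are 15 and 11, so C's minimax is 11. These differ, so the equilibrium is in mixed strategies.
Let R play a with probability p. C is indifferent when 15p + 9(1−p) = 9p + 11(1−p), giving p = 1/4.
Let C play 1 with probability q. R is indifferent when 15q + 9(1−q) = 9q + 11(1−q), giving q = 1/4.
The value is 15·(1/4) + (9)·(3/4) = 21/2.

21/2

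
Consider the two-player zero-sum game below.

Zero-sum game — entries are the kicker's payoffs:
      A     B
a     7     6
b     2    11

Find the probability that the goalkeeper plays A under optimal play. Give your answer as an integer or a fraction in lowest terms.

Row minima are 6 and 2, so the kicker's maximin is 6; column maxima are 7 and 11, so the goalkeeper's minimax is 7. These differ, so the equilibrium is in mixed strategies.
Let the goalkeeper play A with probability q. The kicker is indifferent when 7q + 6(1−q) = 2q + 11(1−q), giving q = 1/2.

1/2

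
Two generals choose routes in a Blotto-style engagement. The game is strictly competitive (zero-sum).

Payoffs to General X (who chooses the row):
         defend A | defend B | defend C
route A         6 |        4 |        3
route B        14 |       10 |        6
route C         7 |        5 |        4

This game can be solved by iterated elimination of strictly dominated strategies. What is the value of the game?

Row route C is strictly dominated by row route B (14>7, 10>5, 6>4); eliminate route C.
Column defend B is strictly dominated by defend C for General Y (3<4, 6<10); eliminate defend B.
Row route A is strictly dominated by row route B (14>6, 6>3); eliminate route A.
Column defend A is strictly dominated by defend C for General Y (6<14); eliminate defend A.
Only (route B, defend C) remains, with payoff 6.

6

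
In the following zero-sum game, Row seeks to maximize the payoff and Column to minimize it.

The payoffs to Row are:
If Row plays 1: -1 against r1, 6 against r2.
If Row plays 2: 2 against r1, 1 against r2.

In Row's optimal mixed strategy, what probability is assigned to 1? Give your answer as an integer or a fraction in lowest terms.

Row minima are -1 and 1, so Row's maximin is 1; column maxima are 2 and 6, so Column's minimax is 2. These differ, so the equilibrium is in mixed strategies.
Let Row play 1 with probability p. Column is indifferent when −p + 2(1−p) = 6p + (1−p), giving p = 1/8.

1/8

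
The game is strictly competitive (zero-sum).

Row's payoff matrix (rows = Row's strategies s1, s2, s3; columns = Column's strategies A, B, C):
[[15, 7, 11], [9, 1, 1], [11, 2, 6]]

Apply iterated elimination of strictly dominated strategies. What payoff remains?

7

Row s3 is strictly dominated by row s1 (15>11, 7>2, 11>6); eliminate s3.
Column A is strictly dominated by B for Column (7<15, 1<9); eliminate A.
Row s2 is strictly dominated by row s1 (7>1, 11>1); eliminate s2.
Column C is strictly dominated by B for Column (7<11); eliminate C.
Only (s1, B) remains, with payoff 7.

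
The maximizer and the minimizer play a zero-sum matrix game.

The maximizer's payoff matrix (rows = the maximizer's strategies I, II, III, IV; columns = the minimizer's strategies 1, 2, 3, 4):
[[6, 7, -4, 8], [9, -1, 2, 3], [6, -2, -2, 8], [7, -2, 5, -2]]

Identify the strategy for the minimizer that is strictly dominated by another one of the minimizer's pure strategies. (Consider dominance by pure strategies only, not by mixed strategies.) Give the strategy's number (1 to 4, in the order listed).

The minimizer prefers columns that give the maximizer less. Compare 1 with 3: -4 < 6, 2 < 9, -2 < 6, 5 < 7.
So 3 strictly dominates 1 for the minimizer; 1 is strictly dominated.

1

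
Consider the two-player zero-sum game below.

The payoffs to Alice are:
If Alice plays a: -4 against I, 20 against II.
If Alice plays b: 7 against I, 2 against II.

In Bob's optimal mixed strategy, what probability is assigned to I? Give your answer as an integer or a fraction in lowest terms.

18/29

Row minima are -4 and 2, so Alice's maximin is 2; column maxima are 7 and 20, so Bob's minimax is 7. These differ, so the equilibrium is in mixed strategies.
Let Bob play I with probability q. Alice is indifferent when −4q + 20(1−q) = 7q + 2(1−q), giving q = 18/29.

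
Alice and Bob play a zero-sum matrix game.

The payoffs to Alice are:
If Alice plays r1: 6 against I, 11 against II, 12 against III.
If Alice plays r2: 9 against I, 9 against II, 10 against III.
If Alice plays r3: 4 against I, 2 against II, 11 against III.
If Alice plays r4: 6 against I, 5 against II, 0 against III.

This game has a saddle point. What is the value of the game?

Row minima: 6, 9, 2, 0 → Alice's maximin is 9.
Column maxima: 9, 11, 12 → Bob's minimax is 9.
They coincide at (r2, I), so the value is 9.

9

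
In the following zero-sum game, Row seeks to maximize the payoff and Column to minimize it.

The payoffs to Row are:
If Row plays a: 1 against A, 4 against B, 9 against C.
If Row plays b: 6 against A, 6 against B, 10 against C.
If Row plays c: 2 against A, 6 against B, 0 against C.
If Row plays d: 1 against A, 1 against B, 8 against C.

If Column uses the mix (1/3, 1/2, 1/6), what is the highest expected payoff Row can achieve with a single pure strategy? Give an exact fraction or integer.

20/3

a: (1)·(1/3) + (4)·(1/2) + (9)·(1/6) = 23/6.
b: (6)·(1/3) + (6)·(1/2) + (10)·(1/6) = 20/3.
c: (2)·(1/3) + (6)·(1/2) + (0)·(1/6) = 11/3.
d: (1)·(1/3) + (1)·(1/2) + (8)·(1/6) = 13/6.
The best pure response is b with expected payoff 20/3.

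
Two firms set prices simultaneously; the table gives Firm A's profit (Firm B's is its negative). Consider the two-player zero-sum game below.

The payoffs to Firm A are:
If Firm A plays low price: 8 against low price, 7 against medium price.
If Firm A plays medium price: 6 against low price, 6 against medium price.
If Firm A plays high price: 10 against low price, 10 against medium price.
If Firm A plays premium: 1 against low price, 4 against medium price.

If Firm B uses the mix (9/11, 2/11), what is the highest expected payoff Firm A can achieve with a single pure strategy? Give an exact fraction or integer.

low price: (8)·(9/11) + (7)·(2/11) = 86/11.
medium price: (6)·(9/11) + (6)·(2/11) = 6.
high price: (10)·(9/11) + (10)·(2/11) = 10.
premium: (1)·(9/11) + (4)·(2/11) = 17/11.
The best pure response is high price with expected payoff 10.

10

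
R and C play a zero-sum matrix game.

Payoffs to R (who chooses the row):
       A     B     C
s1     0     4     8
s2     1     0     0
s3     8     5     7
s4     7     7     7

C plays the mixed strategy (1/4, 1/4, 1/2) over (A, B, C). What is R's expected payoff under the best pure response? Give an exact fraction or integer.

7

s1: (0)·(1/4) + (4)·(1/4) + (8)·(1/2) = 5.
s2: (1)·(1/4) + (0)·(1/4) + (0)·(1/2) = 1/4.
s3: (8)·(1/4) + (5)·(1/4) + (7)·(1/2) = 27/4.
s4: (7)·(1/4) + (7)·(1/4) + (7)·(1/2) = 7.
The best pure response is s4 with expected payoff 7.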